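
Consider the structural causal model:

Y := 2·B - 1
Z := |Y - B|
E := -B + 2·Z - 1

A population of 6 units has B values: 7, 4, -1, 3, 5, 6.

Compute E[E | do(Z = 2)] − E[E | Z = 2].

The intervention sets Z=2 in all 6 units regardless of B. Recomputing E per unit gives -4, -1, 4, 0, -2, -3; average -1.
Observing Z=2 restricts to units where Z's equation naturally yields 2: B ∈ {-1, 3}. In that subpopulation E = 4, 0, mean 2.
Difference = -1 − 2 = -3.

-3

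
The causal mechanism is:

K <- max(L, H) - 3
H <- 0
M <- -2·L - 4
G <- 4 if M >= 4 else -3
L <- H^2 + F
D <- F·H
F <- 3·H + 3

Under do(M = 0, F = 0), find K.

The joint intervention fixes M = 0, F = 0, removing each variable's own equation.
L = H^2 + F  [with H=0, F=0]  = 0
K = max(L, H) - 3  [with L=0, H=0]  = -3

-3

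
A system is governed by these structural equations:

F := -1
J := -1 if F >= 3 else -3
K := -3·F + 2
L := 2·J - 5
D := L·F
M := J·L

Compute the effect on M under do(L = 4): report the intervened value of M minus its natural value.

Under do(L=4), the mechanism L := 2·J - 5 is discarded; L is fixed at 4.
J = -1 if F >= 3 else -3  [with F=-1]  = -3
M = J·L  [with J=-3, L=4]  = -12
Without intervention: J = -1 if F >= 3 else -3  [with F=-1]  = -3; L = 2·J - 5  [with J=-3]  = -11; M = J·L  [with J=-3, L=-11]  = 33.
Change = -12 − 33 = -45.

-45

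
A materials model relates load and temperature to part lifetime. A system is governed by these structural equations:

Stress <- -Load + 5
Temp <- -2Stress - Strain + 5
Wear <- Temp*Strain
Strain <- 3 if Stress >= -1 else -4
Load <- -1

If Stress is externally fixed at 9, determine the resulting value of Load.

-1

Under do(Stress=9), the mechanism Stress <- -Load + 5 is discarded; Stress is fixed at 9.
Load is not downstream of the intervention, so its value is determined by the original equations.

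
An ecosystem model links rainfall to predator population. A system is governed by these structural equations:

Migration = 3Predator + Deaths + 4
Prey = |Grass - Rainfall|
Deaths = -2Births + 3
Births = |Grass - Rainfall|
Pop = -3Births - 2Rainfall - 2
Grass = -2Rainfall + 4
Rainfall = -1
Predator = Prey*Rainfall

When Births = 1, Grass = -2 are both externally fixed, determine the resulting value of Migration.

Setting Births = 1, Grass = -2 by intervention discards those variables' equations.
Prey = |Grass - Rainfall|  [with Grass=-2, Rainfall=-1]  = 1
Predator = Prey*Rainfall  [with Prey=1, Rainfall=-1]  = -1
Deaths = -2Births + 3  [with Births=1]  = 1
Migration = 3Predator + Deaths + 4  [with Predator=-1, Deaths=1]  = 2

2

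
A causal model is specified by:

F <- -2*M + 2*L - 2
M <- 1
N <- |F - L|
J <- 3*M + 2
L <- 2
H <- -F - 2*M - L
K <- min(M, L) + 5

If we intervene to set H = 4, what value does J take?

The intervention breaks the incoming arrows to H: H <- -F - 2*M - L no longer applies, and H = 4.
Since J is not a descendant of the intervened variable, it is unaffected.
J = 3*M + 2  [with M=1]  = 5

5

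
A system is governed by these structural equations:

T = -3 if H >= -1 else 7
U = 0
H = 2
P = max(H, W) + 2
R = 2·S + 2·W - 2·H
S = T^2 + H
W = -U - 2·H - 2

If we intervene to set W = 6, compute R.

30

The intervention breaks the incoming arrows to W: W = -U - 2·H - 2 no longer applies, and W = 6.
T = -3 if H >= -1 else 7  [with H=2]  = -3
S = T^2 + H  [with T=-3, H=2]  = 11
R = 2·S + 2·W - 2·H  [with S=11, W=6, H=2]  = 30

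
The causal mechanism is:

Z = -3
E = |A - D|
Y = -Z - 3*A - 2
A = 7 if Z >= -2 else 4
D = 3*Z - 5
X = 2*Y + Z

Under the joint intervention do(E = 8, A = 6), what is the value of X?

Under do(E = 8, A = 6), each intervened variable's structural equation is replaced by its fixed value.
Y = -Z - 3*A - 2  [with Z=-3, A=6]  = -17
X = 2*Y + Z  [with Y=-17, Z=-3]  = -37

-37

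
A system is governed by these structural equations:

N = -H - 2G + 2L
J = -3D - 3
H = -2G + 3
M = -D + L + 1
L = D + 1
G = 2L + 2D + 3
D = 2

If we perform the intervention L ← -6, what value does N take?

-15

do(L=-6) replaces the equation L = D + 1 with the constant L = -6.
G = 2L + 2D + 3  [with L=-6, D=2]  = -5
H = -2G + 3  [with G=-5]  = 13
N = -H - 2G + 2L  [with H=13, G=-5, L=-6]  = -15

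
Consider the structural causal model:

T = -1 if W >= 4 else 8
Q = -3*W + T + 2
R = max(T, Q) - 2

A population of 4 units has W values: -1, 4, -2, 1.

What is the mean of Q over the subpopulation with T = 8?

12

E[Q|T=8] averages over only the 3 units with T=8 (W = -1, -2, 1): Q = 13, 16, 7, mean 12.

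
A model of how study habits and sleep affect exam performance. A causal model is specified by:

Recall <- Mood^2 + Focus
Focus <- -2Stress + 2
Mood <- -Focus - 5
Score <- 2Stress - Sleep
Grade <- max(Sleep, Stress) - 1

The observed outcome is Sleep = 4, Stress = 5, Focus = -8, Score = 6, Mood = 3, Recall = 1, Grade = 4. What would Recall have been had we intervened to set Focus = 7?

151

The intervention breaks the incoming arrows to Focus: Focus <- -2Stress + 2 no longer applies, and Focus = 7.
Mood = -Focus - 5  [with Focus=7]  = -12
Recall = Mood^2 + Focus  [with Mood=-12, Focus=7]  = 151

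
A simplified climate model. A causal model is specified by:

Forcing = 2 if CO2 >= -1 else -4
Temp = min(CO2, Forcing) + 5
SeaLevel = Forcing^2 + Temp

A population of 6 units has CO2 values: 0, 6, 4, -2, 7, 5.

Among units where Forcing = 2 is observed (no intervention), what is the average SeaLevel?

Conditioning on Forcing=2 selects the 5 unit(s) with CO2 ∈ {0, 6, 4, 7, 5}. Their SeaLevel values: 9, 11, 11, 11, 11. Mean = 10.6.

10.6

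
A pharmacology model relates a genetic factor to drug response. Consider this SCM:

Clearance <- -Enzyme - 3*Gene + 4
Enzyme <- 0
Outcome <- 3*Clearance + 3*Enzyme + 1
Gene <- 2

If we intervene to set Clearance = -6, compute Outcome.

-17

The intervention breaks the incoming arrows to Clearance: Clearance <- -Enzyme - 3*Gene + 4 no longer applies, and Clearance = -6.
Outcome = 3*Clearance + 3*Enzyme + 1  [with Clearance=-6, Enzyme=0]  = -17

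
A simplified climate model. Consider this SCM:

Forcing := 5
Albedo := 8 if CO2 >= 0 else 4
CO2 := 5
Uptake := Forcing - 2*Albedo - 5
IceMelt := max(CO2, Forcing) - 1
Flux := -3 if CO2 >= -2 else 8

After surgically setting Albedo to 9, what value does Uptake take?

Under do(Albedo=9), the mechanism Albedo := 8 if CO2 >= 0 else 4 is discarded; Albedo is fixed at 9.
Uptake = Forcing - 2*Albedo - 5  [with Forcing=5, Albedo=9]  = -18

-18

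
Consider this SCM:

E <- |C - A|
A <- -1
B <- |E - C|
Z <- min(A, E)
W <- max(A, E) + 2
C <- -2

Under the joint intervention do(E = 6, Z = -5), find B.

The joint intervention fixes E = 6, Z = -5, removing each variable's own equation.
B = |E - C|  [with E=6, C=-2]  = 8

8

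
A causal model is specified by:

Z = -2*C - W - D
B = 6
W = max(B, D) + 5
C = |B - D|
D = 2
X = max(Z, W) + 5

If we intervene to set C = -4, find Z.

-5

Intervening sets C = -4 and removes its equation (C = |B - D|).
W = max(B, D) + 5  [with B=6, D=2]  = 11
Z = -2*C - W - D  [with C=-4, W=11, D=2]  = -5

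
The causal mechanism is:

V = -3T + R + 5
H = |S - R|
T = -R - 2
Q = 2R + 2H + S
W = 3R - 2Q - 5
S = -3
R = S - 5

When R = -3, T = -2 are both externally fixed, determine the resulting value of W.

Setting R = -3, T = -2 by intervention discards those variables' equations.
H = |S - R|  [with S=-3, R=-3]  = 0
Q = 2R + 2H + S  [with R=-3, H=0, S=-3]  = -9
W = 3R - 2Q - 5  [with R=-3, Q=-9]  = 4

4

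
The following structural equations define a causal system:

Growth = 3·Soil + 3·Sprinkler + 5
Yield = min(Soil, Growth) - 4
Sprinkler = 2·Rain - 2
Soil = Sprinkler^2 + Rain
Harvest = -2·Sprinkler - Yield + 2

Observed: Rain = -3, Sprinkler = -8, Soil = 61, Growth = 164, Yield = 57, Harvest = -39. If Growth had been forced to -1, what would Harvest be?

Under do(Growth=-1), the mechanism Growth = 3·Soil + 3·Sprinkler + 5 is discarded; Growth is fixed at -1.
Sprinkler = 2·Rain - 2  [with Rain=-3]  = -8
Soil = Sprinkler^2 + Rain  [with Sprinkler=-8, Rain=-3]  = 61
Yield = min(Soil, Growth) - 4  [with Soil=61, Growth=-1]  = -5
Harvest = -2·Sprinkler - Yield + 2  [with Sprinkler=-8, Yield=-5]  = 23

23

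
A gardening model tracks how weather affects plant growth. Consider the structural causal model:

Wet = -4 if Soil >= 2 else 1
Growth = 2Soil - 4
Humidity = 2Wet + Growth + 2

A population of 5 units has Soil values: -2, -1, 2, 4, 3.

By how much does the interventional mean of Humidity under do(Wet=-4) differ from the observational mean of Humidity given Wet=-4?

The intervention sets Wet=-4 in all 5 units regardless of Soil. Recomputing Humidity per unit gives -14, -12, -6, -2, -4; average -7.6.
Observing Wet=-4 restricts to units where Wet's equation naturally yields -4: Soil ∈ {2, 4, 3}. In that subpopulation Humidity = -6, -2, -4, mean -4.
Difference = -7.6 − (-4) = -3.6.

-3.6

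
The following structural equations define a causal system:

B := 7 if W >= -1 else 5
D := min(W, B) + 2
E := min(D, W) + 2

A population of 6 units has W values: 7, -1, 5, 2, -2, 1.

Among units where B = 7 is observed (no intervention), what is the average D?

Observing B=7 restricts to units where B's equation naturally yields 7: W ∈ {7, -1, 5, 2, 1}. In that subpopulation D = 9, 1, 7, 4, 3, mean 4.8.

4.8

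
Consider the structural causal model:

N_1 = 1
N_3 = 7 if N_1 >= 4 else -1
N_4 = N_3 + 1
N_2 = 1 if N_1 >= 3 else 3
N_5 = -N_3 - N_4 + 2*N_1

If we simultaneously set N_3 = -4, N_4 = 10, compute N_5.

-4

Setting N_3 = -4, N_4 = 10 by intervention discards those variables' equations.
N_5 = -N_3 - N_4 + 2*N_1  [with N_3=-4, N_4=10, N_1=1]  = -4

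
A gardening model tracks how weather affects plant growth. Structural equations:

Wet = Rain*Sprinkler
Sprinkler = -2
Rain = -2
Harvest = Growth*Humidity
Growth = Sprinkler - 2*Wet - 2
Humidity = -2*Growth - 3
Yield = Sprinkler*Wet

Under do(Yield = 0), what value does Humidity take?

21

do(Yield=0) replaces the equation Yield = Sprinkler*Wet with the constant Yield = 0.
Since Humidity is not a descendant of the intervened variable, it is unaffected.
Wet = Rain*Sprinkler  [with Rain=-2, Sprinkler=-2]  = 4
Growth = Sprinkler - 2*Wet - 2  [with Sprinkler=-2, Wet=4]  = -12
Humidity = -2*Growth - 3  [with Growth=-12]  = 21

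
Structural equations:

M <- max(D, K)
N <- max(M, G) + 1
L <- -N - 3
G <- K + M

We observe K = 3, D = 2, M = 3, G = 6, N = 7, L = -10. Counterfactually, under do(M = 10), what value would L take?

The intervention breaks the incoming arrows to M: M <- max(D, K) no longer applies, and M = 10.
G = K + M  [with K=3, M=10]  = 13
N = max(M, G) + 1  [with M=10, G=13]  = 14
L = -N - 3  [with N=14]  = -17

-17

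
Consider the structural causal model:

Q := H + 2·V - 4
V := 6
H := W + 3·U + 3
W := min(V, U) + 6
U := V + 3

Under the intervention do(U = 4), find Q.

33

do(U=4) replaces the equation U := V + 3 with the constant U = 4.
W = min(V, U) + 6  [with V=6, U=4]  = 10
H = W + 3·U + 3  [with W=10, U=4]  = 25
Q = H + 2·V - 4  [with H=25, V=6]  = 33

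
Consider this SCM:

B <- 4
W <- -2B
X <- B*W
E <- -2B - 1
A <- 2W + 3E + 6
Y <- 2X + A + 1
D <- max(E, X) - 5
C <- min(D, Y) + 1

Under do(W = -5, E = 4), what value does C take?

Setting W = -5, E = 4 by intervention discards those variables' equations.
X = B*W  [with B=4, W=-5]  = -20
A = 2W + 3E + 6  [with W=-5, E=4]  = 8
Y = 2X + A + 1  [with X=-20, A=8]  = -31
D = max(E, X) - 5  [with E=4, X=-20]  = -1
C = min(D, Y) + 1  [with D=-1, Y=-31]  = -30

-30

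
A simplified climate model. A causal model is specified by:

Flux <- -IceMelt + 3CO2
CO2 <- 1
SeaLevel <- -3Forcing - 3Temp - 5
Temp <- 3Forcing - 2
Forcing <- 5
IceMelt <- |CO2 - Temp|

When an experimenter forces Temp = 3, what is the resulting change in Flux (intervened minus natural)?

10

The intervention breaks the incoming arrows to Temp: Temp <- 3Forcing - 2 no longer applies, and Temp = 3.
IceMelt = |CO2 - Temp|  [with CO2=1, Temp=3]  = 2
Flux = -IceMelt + 3CO2  [with IceMelt=2, CO2=1]  = 1
Without intervention: Temp = 3Forcing - 2  [with Forcing=5]  = 13; IceMelt = |CO2 - Temp|  [with CO2=1, Temp=13]  = 12; Flux = -IceMelt + 3CO2  [with IceMelt=12, CO2=1]  = -9.
Change = 1 − (-9) = 10.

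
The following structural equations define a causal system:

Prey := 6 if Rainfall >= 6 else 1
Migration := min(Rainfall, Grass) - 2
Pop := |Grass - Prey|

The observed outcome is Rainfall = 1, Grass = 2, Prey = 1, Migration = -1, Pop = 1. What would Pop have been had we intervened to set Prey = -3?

do(Prey=-3) replaces the equation Prey := 6 if Rainfall >= 6 else 1 with the constant Prey = -3.
Pop = |Grass - Prey|  [with Grass=2, Prey=-3]  = 5

5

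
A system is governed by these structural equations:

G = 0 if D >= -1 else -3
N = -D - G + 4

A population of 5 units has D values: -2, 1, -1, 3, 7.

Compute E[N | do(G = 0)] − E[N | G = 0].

Under do(G=0), G's equation is replaced by G=0 for every unit. Per-unit N: 6, 3, 5, 1, -3. Mean = 2.4.
Observing G=0 restricts to units where G's equation naturally yields 0: D ∈ {1, -1, 3, 7}. In that subpopulation N = 3, 5, 1, -3, mean 1.5.
Difference = 2.4 − 1.5 = 0.9.

0.9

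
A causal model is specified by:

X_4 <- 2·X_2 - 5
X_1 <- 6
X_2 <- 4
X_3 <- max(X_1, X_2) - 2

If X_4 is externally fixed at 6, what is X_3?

4

Under do(X_4=6), the mechanism X_4 <- 2·X_2 - 5 is discarded; X_4 is fixed at 6.
Since X_3 is not a descendant of the intervened variable, it is unaffected.
X_3 = max(X_1, X_2) - 2  [with X_1=6, X_2=4]  = 4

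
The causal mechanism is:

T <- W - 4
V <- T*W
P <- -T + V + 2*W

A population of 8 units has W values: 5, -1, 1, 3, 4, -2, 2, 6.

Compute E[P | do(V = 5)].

11.25

Every unit gets V=5 under the intervention. P values become 14, 8, 10, 12, 13, 7, 11, 15; E[P|do(V=5)] = 11.25.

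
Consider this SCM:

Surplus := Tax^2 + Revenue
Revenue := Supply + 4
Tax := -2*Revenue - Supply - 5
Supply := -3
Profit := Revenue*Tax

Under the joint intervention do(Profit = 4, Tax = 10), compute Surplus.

101

The joint intervention fixes Profit = 4, Tax = 10, removing each variable's own equation.
Revenue = Supply + 4  [with Supply=-3]  = 1
Surplus = Tax^2 + Revenue  [with Tax=10, Revenue=1]  = 101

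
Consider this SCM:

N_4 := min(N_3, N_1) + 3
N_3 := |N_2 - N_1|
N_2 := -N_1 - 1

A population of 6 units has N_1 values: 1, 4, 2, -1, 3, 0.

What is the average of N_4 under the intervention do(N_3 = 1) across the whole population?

3.5

The intervention sets N_3=1 in all 6 units regardless of N_1. Recomputing N_4 per unit gives 4, 4, 4, 2, 4, 3; average 3.5.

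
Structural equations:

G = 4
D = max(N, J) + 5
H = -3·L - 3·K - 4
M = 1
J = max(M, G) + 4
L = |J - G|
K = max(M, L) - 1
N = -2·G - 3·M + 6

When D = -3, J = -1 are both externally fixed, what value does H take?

Setting D = -3, J = -1 by intervention discards those variables' equations.
L = |J - G|  [with J=-1, G=4]  = 5
K = max(M, L) - 1  [with M=1, L=5]  = 4
H = -3·L - 3·K - 4  [with L=5, K=4]  = -31

-31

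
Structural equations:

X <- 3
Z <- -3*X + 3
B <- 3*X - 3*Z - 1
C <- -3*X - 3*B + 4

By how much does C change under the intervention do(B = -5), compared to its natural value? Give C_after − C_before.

93

The intervention breaks the incoming arrows to B: B <- 3*X - 3*Z - 1 no longer applies, and B = -5.
C = -3*X - 3*B + 4  [with X=3, B=-5]  = 10
Without intervention: Z = -3*X + 3  [with X=3]  = -6; B = 3*X - 3*Z - 1  [with X=3, Z=-6]  = 26; C = -3*X - 3*B + 4  [with X=3, B=26]  = -83.
Change = 10 − (-83) = 93.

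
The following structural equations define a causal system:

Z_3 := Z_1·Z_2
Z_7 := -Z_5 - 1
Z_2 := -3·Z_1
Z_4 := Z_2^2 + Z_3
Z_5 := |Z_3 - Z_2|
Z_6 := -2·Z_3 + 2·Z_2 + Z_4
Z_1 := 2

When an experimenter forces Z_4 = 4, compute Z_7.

The intervention breaks the incoming arrows to Z_4: Z_4 := Z_2^2 + Z_3 no longer applies, and Z_4 = 4.
No directed path runs from Z_4 to Z_7, so Z_7 keeps its natural value.
Z_2 = -3·Z_1  [with Z_1=2]  = -6
Z_3 = Z_1·Z_2  [with Z_1=2, Z_2=-6]  = -12
Z_5 = |Z_3 - Z_2|  [with Z_3=-12, Z_2=-6]  = 6
Z_7 = -Z_5 - 1  [with Z_5=6]  = -7

-7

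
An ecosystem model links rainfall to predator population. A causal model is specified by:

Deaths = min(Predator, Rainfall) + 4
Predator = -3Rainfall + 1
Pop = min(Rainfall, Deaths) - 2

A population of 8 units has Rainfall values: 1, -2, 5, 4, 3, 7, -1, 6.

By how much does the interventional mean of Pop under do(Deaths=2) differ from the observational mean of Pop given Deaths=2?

1.5

Every unit gets Deaths=2 under the intervention. Pop values become -1, -4, 0, 0, 0, 0, -3, 0; E[Pop|do(Deaths=2)] = -1.
E[Pop|Deaths=2] averages over only the 2 units with Deaths=2 (Rainfall = 1, -2): Pop = -1, -4, mean -2.5.
Difference = -1 − (-2.5) = 1.5.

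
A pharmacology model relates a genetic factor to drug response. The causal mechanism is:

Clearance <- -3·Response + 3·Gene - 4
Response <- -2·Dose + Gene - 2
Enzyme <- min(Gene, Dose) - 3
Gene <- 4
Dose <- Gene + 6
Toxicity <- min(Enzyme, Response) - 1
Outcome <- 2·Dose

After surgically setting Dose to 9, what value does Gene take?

Under do(Dose=9), the mechanism Dose <- Gene + 6 is discarded; Dose is fixed at 9.
Gene is not downstream of the intervention, so its value is determined by the original equations.

4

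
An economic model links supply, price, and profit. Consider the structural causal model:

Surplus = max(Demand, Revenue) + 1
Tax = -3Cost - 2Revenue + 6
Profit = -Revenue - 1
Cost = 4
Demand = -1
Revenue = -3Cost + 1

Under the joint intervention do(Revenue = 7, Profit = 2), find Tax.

-20

The joint intervention fixes Revenue = 7, Profit = 2, removing each variable's own equation.
Tax = -3Cost - 2Revenue + 6  [with Cost=4, Revenue=7]  = -20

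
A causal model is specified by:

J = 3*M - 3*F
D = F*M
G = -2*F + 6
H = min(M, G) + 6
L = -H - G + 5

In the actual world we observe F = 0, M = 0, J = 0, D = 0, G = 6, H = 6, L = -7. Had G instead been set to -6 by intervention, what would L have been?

Under do(G=-6), the mechanism G = -2*F + 6 is discarded; G is fixed at -6.
H = min(M, G) + 6  [with M=0, G=-6]  = 0
L = -H - G + 5  [with H=0, G=-6]  = 11

11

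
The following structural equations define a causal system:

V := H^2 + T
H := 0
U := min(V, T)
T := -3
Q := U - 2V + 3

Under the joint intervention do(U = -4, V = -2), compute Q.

The joint intervention fixes U = -4, V = -2, removing each variable's own equation.
Q = U - 2V + 3  [with U=-4, V=-2]  = 3

3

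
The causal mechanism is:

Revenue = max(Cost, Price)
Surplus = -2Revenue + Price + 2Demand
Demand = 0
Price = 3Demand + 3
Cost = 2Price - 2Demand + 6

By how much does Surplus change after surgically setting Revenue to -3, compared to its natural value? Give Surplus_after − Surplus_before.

Intervening sets Revenue = -3 and removes its equation (Revenue = max(Cost, Price)).
Price = 3Demand + 3  [with Demand=0]  = 3
Surplus = -2Revenue + Price + 2Demand  [with Revenue=-3, Price=3, Demand=0]  = 9
Without intervention: Price = 3Demand + 3  [with Demand=0]  = 3; Cost = 2Price - 2Demand + 6  [with Price=3, Demand=0]  = 12; Revenue = max(Cost, Price)  [with Cost=12, Price=3]  = 12; Surplus = -2Revenue + Price + 2Demand  [with Revenue=12, Price=3, Demand=0]  = -21.
Change = 9 − (-21) = 30.

30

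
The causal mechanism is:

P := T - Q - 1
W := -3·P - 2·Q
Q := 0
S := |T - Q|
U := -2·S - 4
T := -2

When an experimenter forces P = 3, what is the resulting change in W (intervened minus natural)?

-18

do(P=3) replaces the equation P := T - Q - 1 with the constant P = 3.
W = -3·P - 2·Q  [with P=3, Q=0]  = -9
Without intervention: P = T - Q - 1  [with T=-2, Q=0]  = -3; W = -3·P - 2·Q  [with P=-3, Q=0]  = 9.
Change = -9 − 9 = -18.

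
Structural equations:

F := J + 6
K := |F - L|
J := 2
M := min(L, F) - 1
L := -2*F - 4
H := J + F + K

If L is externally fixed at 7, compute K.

1

The intervention breaks the incoming arrows to L: L := -2*F - 4 no longer applies, and L = 7.
F = J + 6  [with J=2]  = 8
K = |F - L|  [with F=8, L=7]  = 1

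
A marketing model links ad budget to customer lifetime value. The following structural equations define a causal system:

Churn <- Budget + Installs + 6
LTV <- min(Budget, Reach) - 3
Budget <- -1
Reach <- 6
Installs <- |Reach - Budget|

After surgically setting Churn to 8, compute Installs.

7

Under do(Churn=8), the mechanism Churn <- Budget + Installs + 6 is discarded; Churn is fixed at 8.
Since Installs is not a descendant of the intervened variable, it is unaffected.
Installs = |Reach - Budget|  [with Reach=6, Budget=-1]  = 7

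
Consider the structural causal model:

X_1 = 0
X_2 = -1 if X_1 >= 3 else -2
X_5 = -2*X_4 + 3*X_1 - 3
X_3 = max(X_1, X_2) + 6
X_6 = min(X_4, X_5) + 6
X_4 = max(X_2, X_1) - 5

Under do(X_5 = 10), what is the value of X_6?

1

The intervention breaks the incoming arrows to X_5: X_5 = -2*X_4 + 3*X_1 - 3 no longer applies, and X_5 = 10.
X_2 = -1 if X_1 >= 3 else -2  [with X_1=0]  = -2
X_4 = max(X_2, X_1) - 5  [with X_2=-2, X_1=0]  = -5
X_6 = min(X_4, X_5) + 6  [with X_4=-5, X_5=10]  = 1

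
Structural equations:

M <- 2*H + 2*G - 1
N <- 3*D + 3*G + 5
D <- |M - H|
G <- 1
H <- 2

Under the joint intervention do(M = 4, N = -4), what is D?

The joint intervention fixes M = 4, N = -4, removing each variable's own equation.
D = |M - H|  [with M=4, H=2]  = 2

2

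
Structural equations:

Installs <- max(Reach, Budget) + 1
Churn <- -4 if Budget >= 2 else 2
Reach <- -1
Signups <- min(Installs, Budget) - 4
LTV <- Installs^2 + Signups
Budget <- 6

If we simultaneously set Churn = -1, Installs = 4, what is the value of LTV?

16

The joint intervention fixes Churn = -1, Installs = 4, removing each variable's own equation.
Signups = min(Installs, Budget) - 4  [with Installs=4, Budget=6]  = 0
LTV = Installs^2 + Signups  [with Installs=4, Signups=0]  = 16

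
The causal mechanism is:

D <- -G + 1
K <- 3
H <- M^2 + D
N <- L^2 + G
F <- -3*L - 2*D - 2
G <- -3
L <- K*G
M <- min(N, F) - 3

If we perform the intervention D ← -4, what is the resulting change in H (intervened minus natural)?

do(D=-4) replaces the equation D <- -G + 1 with the constant D = -4.
L = K*G  [with K=3, G=-3]  = -9
N = L^2 + G  [with L=-9, G=-3]  = 78
F = -3*L - 2*D - 2  [with L=-9, D=-4]  = 33
M = min(N, F) - 3  [with N=78, F=33]  = 30
H = M^2 + D  [with M=30, D=-4]  = 896
Without intervention: L = K*G  [with K=3, G=-3]  = -9; D = -G + 1  [with G=-3]  = 4; N = L^2 + G  [with L=-9, G=-3]  = 78; F = -3*L - 2*D - 2  [with L=-9, D=4]  = 17; M = min(N, F) - 3  [with N=78, F=17]  = 14; H = M^2 + D  [with M=14, D=4]  = 200.
Change = 896 − 200 = 696.

696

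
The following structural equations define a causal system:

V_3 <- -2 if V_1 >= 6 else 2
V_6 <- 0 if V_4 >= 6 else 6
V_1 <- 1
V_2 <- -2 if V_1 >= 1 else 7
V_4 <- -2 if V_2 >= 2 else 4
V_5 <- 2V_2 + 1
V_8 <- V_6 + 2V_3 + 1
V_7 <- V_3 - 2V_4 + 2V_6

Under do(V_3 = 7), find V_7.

11

The intervention breaks the incoming arrows to V_3: V_3 <- -2 if V_1 >= 6 else 2 no longer applies, and V_3 = 7.
V_2 = -2 if V_1 >= 1 else 7  [with V_1=1]  = -2
V_4 = -2 if V_2 >= 2 else 4  [with V_2=-2]  = 4
V_6 = 0 if V_4 >= 6 else 6  [with V_4=4]  = 6
V_7 = V_3 - 2V_4 + 2V_6  [with V_3=7, V_4=4, V_6=6]  = 11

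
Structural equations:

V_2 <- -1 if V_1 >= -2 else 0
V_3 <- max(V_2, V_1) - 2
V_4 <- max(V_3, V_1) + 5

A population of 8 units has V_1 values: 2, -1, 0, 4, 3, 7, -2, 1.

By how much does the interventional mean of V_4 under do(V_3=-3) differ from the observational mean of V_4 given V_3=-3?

3.25

Under do(V_3=-3), V_3's equation is replaced by V_3=-3 for every unit. Per-unit V_4: 7, 4, 5, 9, 8, 12, 3, 6. Mean = 6.75.
Observing V_3=-3 restricts to units where V_3's equation naturally yields -3: V_1 ∈ {-1, -2}. In that subpopulation V_4 = 4, 3, mean 3.5.
Difference = 6.75 − 3.5 = 3.25.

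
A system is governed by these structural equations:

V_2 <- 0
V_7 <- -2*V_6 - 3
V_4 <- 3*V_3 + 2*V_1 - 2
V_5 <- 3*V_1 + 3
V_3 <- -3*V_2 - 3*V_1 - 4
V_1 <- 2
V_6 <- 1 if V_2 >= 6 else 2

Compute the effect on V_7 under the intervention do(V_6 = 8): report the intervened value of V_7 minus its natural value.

Intervening sets V_6 = 8 and removes its equation (V_6 <- 1 if V_2 >= 6 else 2).
V_7 = -2*V_6 - 3  [with V_6=8]  = -19
Without intervention: V_6 = 1 if V_2 >= 6 else 2  [with V_2=0]  = 2; V_7 = -2*V_6 - 3  [with V_6=2]  = -7.
Change = -19 − (-7) = -12.

-12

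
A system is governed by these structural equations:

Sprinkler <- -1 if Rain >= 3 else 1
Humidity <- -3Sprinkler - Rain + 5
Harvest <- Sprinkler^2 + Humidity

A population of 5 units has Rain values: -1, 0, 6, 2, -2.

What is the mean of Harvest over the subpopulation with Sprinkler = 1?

3.25

E[Harvest|Sprinkler=1] averages over only the 4 units with Sprinkler=1 (Rain = -1, 0, 2, -2): Harvest = 4, 3, 1, 5, mean 3.25.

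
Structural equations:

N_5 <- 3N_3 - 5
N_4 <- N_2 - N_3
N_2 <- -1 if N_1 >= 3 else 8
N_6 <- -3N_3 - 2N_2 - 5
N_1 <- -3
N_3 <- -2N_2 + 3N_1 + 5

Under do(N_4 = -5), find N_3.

Under do(N_4=-5), the mechanism N_4 <- N_2 - N_3 is discarded; N_4 is fixed at -5.
Since N_3 is not a descendant of the intervened variable, it is unaffected.
N_2 = -1 if N_1 >= 3 else 8  [with N_1=-3]  = 8
N_3 = -2N_2 + 3N_1 + 5  [with N_2=8, N_1=-3]  = -20

-20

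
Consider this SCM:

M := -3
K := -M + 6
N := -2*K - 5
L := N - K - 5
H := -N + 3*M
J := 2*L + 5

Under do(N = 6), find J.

The intervention breaks the incoming arrows to N: N := -2*K - 5 no longer applies, and N = 6.
K = -M + 6  [with M=-3]  = 9
L = N - K - 5  [with N=6, K=9]  = -8
J = 2*L + 5  [with L=-8]  = -11

-11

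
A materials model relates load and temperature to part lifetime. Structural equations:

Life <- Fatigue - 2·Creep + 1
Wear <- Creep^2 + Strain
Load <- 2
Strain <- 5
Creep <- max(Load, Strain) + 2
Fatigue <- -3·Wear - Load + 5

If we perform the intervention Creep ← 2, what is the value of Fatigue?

do(Creep=2) replaces the equation Creep <- max(Load, Strain) + 2 with the constant Creep = 2.
Wear = Creep^2 + Strain  [with Creep=2, Strain=5]  = 9
Fatigue = -3·Wear - Load + 5  [with Wear=9, Load=2]  = -24

-24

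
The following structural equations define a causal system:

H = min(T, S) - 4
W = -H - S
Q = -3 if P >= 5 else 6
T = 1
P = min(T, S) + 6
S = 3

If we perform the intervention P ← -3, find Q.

6

The intervention breaks the incoming arrows to P: P = min(T, S) + 6 no longer applies, and P = -3.
Q = -3 if P >= 5 else 6  [with P=-3]  = 6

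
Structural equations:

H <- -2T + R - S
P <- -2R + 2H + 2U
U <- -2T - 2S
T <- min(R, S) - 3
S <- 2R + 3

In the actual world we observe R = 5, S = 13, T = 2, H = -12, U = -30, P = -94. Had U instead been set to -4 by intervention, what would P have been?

The intervention breaks the incoming arrows to U: U <- -2T - 2S no longer applies, and U = -4.
S = 2R + 3  [with R=5]  = 13
T = min(R, S) - 3  [with R=5, S=13]  = 2
H = -2T + R - S  [with T=2, R=5, S=13]  = -12
P = -2R + 2H + 2U  [with R=5, H=-12, U=-4]  = -42

-42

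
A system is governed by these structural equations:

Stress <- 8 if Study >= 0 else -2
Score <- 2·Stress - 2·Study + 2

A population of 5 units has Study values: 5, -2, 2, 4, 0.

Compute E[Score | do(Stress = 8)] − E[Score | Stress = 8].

do(Stress=8) breaks Stress's dependence on Study. With Stress=8 fixed, Score across the units is 8, 22, 14, 10, 18, mean 14.4.
Conditioning on Stress=8 selects the 4 unit(s) with Study ∈ {5, 2, 4, 0}. Their Score values: 8, 14, 10, 18. Mean = 12.5.
Difference = 14.4 − 12.5 = 1.9.

1.9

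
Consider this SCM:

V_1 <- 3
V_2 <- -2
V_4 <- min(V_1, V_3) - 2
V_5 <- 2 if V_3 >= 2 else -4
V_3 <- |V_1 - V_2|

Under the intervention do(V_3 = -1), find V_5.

-4

do(V_3=-1) replaces the equation V_3 <- |V_1 - V_2| with the constant V_3 = -1.
V_5 = 2 if V_3 >= 2 else -4  [with V_3=-1]  = -4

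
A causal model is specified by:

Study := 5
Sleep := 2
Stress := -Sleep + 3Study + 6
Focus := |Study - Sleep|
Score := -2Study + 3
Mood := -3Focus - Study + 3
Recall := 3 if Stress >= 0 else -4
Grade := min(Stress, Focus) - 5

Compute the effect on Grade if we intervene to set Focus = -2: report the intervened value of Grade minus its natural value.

-5

do(Focus=-2) replaces the equation Focus := |Study - Sleep| with the constant Focus = -2.
Stress = -Sleep + 3Study + 6  [with Sleep=2, Study=5]  = 19
Grade = min(Stress, Focus) - 5  [with Stress=19, Focus=-2]  = -7
Without intervention: Stress = -Sleep + 3Study + 6  [with Sleep=2, Study=5]  = 19; Focus = |Study - Sleep|  [with Study=5, Sleep=2]  = 3; Grade = min(Stress, Focus) - 5  [with Stress=19, Focus=3]  = -2.
Change = -7 − (-2) = -5.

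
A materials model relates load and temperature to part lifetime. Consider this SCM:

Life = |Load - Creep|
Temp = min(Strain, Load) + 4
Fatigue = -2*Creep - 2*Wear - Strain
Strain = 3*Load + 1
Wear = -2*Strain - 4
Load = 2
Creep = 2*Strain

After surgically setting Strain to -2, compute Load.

Under do(Strain=-2), the mechanism Strain = 3*Load + 1 is discarded; Strain is fixed at -2.
Load is not downstream of the intervention, so its value is determined by the original equations.

2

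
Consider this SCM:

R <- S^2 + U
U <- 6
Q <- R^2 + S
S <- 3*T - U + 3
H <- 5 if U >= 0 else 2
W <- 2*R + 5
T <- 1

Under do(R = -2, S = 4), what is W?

1

The joint intervention fixes R = -2, S = 4, removing each variable's own equation.
W = 2*R + 5  [with R=-2]  = 1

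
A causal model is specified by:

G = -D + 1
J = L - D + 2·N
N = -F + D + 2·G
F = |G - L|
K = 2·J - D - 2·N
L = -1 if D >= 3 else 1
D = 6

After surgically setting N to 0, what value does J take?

The intervention breaks the incoming arrows to N: N = -F + D + 2·G no longer applies, and N = 0.
L = -1 if D >= 3 else 1  [with D=6]  = -1
J = L - D + 2·N  [with L=-1, D=6, N=0]  = -7

-7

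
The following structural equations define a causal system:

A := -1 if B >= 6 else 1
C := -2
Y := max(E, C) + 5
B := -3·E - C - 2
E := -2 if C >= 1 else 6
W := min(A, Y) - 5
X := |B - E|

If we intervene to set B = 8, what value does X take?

2

The intervention breaks the incoming arrows to B: B := -3·E - C - 2 no longer applies, and B = 8.
E = -2 if C >= 1 else 6  [with C=-2]  = 6
X = |B - E|  [with B=8, E=6]  = 2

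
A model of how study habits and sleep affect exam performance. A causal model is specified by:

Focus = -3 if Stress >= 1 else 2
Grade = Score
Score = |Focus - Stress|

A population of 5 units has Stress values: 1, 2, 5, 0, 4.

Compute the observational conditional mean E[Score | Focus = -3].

Conditioning on Focus=-3 selects the 4 unit(s) with Stress ∈ {1, 2, 5, 4}. Their Score values: 4, 5, 8, 7. Mean = 6.

6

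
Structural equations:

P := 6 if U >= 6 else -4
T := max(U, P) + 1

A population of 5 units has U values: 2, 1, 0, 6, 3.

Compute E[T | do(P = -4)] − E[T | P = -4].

Under do(P=-4), P's equation is replaced by P=-4 for every unit. Per-unit T: 3, 2, 1, 7, 4. Mean = 3.4.
Conditioning on P=-4 selects the 4 unit(s) with U ∈ {2, 1, 0, 3}. Their T values: 3, 2, 1, 4. Mean = 2.5.
Difference = 3.4 − 2.5 = 0.9.

0.9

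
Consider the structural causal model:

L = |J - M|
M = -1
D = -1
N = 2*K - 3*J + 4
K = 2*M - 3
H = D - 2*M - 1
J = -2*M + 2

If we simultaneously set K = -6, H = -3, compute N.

-20

Under do(K = -6, H = -3), each intervened variable's structural equation is replaced by its fixed value.
J = -2*M + 2  [with M=-1]  = 4
N = 2*K - 3*J + 4  [with K=-6, J=4]  = -20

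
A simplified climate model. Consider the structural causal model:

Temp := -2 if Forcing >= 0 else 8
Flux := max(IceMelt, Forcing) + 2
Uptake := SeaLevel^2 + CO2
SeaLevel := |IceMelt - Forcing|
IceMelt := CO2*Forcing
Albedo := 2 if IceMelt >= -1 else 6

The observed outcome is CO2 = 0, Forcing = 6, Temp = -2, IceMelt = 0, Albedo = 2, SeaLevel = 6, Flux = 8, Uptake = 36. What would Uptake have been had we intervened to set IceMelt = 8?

do(IceMelt=8) replaces the equation IceMelt := CO2*Forcing with the constant IceMelt = 8.
SeaLevel = |IceMelt - Forcing|  [with IceMelt=8, Forcing=6]  = 2
Uptake = SeaLevel^2 + CO2  [with SeaLevel=2, CO2=0]  = 4

4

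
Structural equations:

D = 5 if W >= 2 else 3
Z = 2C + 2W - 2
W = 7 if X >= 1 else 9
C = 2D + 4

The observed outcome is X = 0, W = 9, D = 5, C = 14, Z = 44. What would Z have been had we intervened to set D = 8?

56

do(D=8) replaces the equation D = 5 if W >= 2 else 3 with the constant D = 8.
W = 7 if X >= 1 else 9  [with X=0]  = 9
C = 2D + 4  [with D=8]  = 20
Z = 2C + 2W - 2  [with C=20, W=9]  = 56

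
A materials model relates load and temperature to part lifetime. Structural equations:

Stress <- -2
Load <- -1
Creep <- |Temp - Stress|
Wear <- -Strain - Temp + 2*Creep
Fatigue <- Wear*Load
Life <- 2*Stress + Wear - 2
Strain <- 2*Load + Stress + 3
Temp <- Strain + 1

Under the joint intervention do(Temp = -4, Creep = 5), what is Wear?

The joint intervention fixes Temp = -4, Creep = 5, removing each variable's own equation.
Strain = 2*Load + Stress + 3  [with Load=-1, Stress=-2]  = -1
Wear = -Strain - Temp + 2*Creep  [with Strain=-1, Temp=-4, Creep=5]  = 15

15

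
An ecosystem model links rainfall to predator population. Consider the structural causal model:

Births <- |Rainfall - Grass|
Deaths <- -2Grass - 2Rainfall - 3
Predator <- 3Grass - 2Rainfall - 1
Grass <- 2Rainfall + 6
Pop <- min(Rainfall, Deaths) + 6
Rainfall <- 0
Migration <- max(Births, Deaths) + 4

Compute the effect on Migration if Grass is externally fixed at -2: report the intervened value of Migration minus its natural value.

-4

Under do(Grass=-2), the mechanism Grass <- 2Rainfall + 6 is discarded; Grass is fixed at -2.
Births = |Rainfall - Grass|  [with Rainfall=0, Grass=-2]  = 2
Deaths = -2Grass - 2Rainfall - 3  [with Grass=-2, Rainfall=0]  = 1
Migration = max(Births, Deaths) + 4  [with Births=2, Deaths=1]  = 6
Without intervention: Grass = 2Rainfall + 6  [with Rainfall=0]  = 6; Births = |Rainfall - Grass|  [with Rainfall=0, Grass=6]  = 6; Deaths = -2Grass - 2Rainfall - 3  [with Grass=6, Rainfall=0]  = -15; Migration = max(Births, Deaths) + 4  [with Births=6, Deaths=-15]  = 10.
Change = 6 − 10 = -4.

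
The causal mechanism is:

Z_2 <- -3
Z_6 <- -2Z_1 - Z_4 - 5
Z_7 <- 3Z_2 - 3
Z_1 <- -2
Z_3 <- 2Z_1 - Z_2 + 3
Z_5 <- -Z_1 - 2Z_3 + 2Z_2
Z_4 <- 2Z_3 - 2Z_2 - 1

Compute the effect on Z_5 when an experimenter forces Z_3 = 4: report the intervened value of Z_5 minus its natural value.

do(Z_3=4) replaces the equation Z_3 <- 2Z_1 - Z_2 + 3 with the constant Z_3 = 4.
Z_5 = -Z_1 - 2Z_3 + 2Z_2  [with Z_1=-2, Z_3=4, Z_2=-3]  = -12
Without intervention: Z_3 = 2Z_1 - Z_2 + 3  [with Z_1=-2, Z_2=-3]  = 2; Z_5 = -Z_1 - 2Z_3 + 2Z_2  [with Z_1=-2, Z_3=2, Z_2=-3]  = -8.
Change = -12 − (-8) = -4.

-4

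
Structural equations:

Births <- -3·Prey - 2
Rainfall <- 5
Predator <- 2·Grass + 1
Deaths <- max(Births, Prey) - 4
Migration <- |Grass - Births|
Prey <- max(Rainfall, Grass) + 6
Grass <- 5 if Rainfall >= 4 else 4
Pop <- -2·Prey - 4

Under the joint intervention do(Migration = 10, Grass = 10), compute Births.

The joint intervention fixes Migration = 10, Grass = 10, removing each variable's own equation.
Prey = max(Rainfall, Grass) + 6  [with Rainfall=5, Grass=10]  = 16
Births = -3·Prey - 2  [with Prey=16]  = -50

-50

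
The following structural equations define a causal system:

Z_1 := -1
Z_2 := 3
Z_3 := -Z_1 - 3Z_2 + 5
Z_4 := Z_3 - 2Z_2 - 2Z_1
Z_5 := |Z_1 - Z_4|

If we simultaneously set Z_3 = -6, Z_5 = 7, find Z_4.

The joint intervention fixes Z_3 = -6, Z_5 = 7, removing each variable's own equation.
Z_4 = Z_3 - 2Z_2 - 2Z_1  [with Z_3=-6, Z_2=3, Z_1=-1]  = -10

-10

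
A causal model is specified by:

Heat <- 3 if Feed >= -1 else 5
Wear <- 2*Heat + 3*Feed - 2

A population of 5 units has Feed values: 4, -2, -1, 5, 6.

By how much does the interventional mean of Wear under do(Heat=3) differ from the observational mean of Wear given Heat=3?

Under do(Heat=3), Heat's equation is replaced by Heat=3 for every unit. Per-unit Wear: 16, -2, 1, 19, 22. Mean = 11.2.
Observing Heat=3 restricts to units where Heat's equation naturally yields 3: Feed ∈ {4, -1, 5, 6}. In that subpopulation Wear = 16, 1, 19, 22, mean 14.5.
Difference = 11.2 − 14.5 = -3.3.

-3.3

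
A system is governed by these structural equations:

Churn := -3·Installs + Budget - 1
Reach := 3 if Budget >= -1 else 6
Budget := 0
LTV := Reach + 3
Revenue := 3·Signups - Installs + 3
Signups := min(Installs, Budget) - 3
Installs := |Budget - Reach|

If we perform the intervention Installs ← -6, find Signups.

-9

The intervention breaks the incoming arrows to Installs: Installs := |Budget - Reach| no longer applies, and Installs = -6.
Signups = min(Installs, Budget) - 3  [with Installs=-6, Budget=0]  = -9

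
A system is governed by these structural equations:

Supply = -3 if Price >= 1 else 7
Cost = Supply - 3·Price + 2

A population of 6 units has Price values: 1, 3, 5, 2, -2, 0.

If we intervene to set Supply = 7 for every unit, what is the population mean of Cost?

The intervention sets Supply=7 in all 6 units regardless of Price. Recomputing Cost per unit gives 6, 0, -6, 3, 15, 9; average 4.5.

4.5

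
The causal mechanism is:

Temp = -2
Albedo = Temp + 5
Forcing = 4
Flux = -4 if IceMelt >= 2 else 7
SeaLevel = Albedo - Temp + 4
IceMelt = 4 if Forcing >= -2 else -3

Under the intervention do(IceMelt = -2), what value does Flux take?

The intervention breaks the incoming arrows to IceMelt: IceMelt = 4 if Forcing >= -2 else -3 no longer applies, and IceMelt = -2.
Flux = -4 if IceMelt >= 2 else 7  [with IceMelt=-2]  = 7

7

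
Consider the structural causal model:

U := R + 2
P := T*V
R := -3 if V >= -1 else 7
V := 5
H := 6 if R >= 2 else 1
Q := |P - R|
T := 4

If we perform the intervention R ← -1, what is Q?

21

The intervention breaks the incoming arrows to R: R := -3 if V >= -1 else 7 no longer applies, and R = -1.
P = T*V  [with T=4, V=5]  = 20
Q = |P - R|  [with P=20, R=-1]  = 21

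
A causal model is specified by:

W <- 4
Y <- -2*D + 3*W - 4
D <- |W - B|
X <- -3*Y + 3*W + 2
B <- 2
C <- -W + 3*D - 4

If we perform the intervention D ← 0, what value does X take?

-10

do(D=0) replaces the equation D <- |W - B| with the constant D = 0.
Y = -2*D + 3*W - 4  [with D=0, W=4]  = 8
X = -3*Y + 3*W + 2  [with Y=8, W=4]  = -10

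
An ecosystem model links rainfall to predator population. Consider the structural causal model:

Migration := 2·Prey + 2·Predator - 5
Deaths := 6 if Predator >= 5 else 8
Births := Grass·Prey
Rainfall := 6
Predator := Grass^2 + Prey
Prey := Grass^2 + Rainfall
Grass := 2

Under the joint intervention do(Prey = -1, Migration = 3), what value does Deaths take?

Under do(Prey = -1, Migration = 3), each intervened variable's structural equation is replaced by its fixed value.
Predator = Grass^2 + Prey  [with Grass=2, Prey=-1]  = 3
Deaths = 6 if Predator >= 5 else 8  [with Predator=3]  = 8

8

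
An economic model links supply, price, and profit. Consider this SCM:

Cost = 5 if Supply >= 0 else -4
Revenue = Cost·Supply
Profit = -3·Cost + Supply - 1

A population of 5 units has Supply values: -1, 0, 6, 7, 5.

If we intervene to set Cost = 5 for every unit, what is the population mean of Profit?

Under do(Cost=5), Cost's equation is replaced by Cost=5 for every unit. Per-unit Profit: -17, -16, -10, -9, -11. Mean = -12.6.

-12.6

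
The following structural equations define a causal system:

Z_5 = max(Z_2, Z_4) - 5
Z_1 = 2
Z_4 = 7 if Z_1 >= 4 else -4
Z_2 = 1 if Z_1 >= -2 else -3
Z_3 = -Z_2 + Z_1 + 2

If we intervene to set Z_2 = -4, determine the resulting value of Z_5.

-9

do(Z_2=-4) replaces the equation Z_2 = 1 if Z_1 >= -2 else -3 with the constant Z_2 = -4.
Z_4 = 7 if Z_1 >= 4 else -4  [with Z_1=2]  = -4
Z_5 = max(Z_2, Z_4) - 5  [with Z_2=-4, Z_4=-4]  = -9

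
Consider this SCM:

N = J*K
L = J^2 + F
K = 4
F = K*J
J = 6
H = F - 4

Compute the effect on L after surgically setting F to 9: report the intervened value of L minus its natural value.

-15

do(F=9) replaces the equation F = K*J with the constant F = 9.
L = J^2 + F  [with J=6, F=9]  = 45
Without intervention: F = K*J  [with K=4, J=6]  = 24; L = J^2 + F  [with J=6, F=24]  = 60.
Change = 45 − 60 = -15.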